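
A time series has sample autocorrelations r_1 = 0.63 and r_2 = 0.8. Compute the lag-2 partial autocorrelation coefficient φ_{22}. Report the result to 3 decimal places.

φ_{22} = (r_2 − r_1²) / (1 − r_1²)
r_1² = (0.63)² = 0.3969
Numerator = 0.8 − 0.3969 = 0.4031; denominator = 1 − 0.3969 = 0.6031
φ_{22} = 0.4031 / 0.6031 = 0.668

0.668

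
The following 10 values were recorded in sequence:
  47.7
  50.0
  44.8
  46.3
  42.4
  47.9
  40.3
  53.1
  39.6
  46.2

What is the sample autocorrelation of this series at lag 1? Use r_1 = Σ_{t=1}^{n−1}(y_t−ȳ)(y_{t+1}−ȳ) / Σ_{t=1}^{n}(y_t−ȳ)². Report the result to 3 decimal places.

Mean ȳ = (47.7 + 50.0 + 44.8 + 46.3 + 42.4 + 47.9 + 40.3 + 53.1 + 39.6 + 46.2)/10 = 45.8300
Numerator Σ_{t=1}^{9}(y_t−ȳ)(y_{t+1}−ȳ) = -104.9409
Denominator Σ(y_t−ȳ)² = 160.6010
r_1 = -104.9409 / 160.6010 = -0.653

-0.653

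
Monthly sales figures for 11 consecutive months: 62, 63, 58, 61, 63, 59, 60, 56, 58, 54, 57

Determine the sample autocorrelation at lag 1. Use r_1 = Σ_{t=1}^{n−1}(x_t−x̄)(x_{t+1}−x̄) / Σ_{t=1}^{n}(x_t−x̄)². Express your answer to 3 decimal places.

Mean x̄ = (62 + 63 + 58 + 61 + 63 + 59 + 60 + 56 + 58 + 54 + 57)/11 = 59.1818
Numerator Σ_{t=1}^{10}(x_t−x̄)(x_{t+1}−x̄) = 28.7851
Denominator Σ(x_t−x̄)² = 85.6364
r_1 = 28.7851 / 85.6364 = 0.336

0.336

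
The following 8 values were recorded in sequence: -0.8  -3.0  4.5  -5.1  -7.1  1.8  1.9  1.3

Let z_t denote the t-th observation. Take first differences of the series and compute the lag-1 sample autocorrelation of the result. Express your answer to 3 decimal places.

First differences Δz: -2.2, 7.5, -9.6, -2.0, 8.9, 0.1, -0.6
Mean of differences = 0.3000
Numerator Σ(Δz_t−Δz̄)(Δz_{t+1}−Δz̄) = -87.8300
Denominator Σ(Δz_t−Δz̄)² = 236.2000
r_1(Δz) = -87.8300 / 236.2000 = -0.372

-0.372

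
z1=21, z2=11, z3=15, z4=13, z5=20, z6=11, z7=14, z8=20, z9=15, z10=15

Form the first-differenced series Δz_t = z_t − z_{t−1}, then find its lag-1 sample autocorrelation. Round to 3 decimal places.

First differences Δz: -10, 4, -2, 7, -9, 3, 6, -5, 0
Mean of differences = -0.6667
Numerator Σ(Δz_t−Δz̄)(Δz_{t+1}−Δz̄) = -161.7778
Denominator Σ(Δz_t−Δz̄)² = 316.0000
r_1(Δz) = -161.7778 / 316.0000 = -0.512

-0.512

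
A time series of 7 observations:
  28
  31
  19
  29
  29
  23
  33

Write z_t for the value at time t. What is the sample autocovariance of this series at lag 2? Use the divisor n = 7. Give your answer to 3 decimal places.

Mean z̄ = (28 + 31 + 19 + 29 + 29 + 23 + 33)/7 = 27.4286
Σ_{t=1}^{5}(z_t−z̄)(z_{t+2}−z̄) = -10.6531
γ_2 = -10.6531 / 7 = -1.522

-1.522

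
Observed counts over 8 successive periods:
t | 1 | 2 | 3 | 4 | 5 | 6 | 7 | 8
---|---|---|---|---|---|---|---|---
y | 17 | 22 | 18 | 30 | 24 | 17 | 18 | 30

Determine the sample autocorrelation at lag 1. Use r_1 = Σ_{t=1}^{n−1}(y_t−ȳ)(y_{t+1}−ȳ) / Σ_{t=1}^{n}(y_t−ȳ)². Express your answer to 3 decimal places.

Mean ȳ = (17 + 22 + 18 + 30 + 24 + 17 + 18 + 30)/8 = 22.0000
Deviations from mean: -5.0000, 0.0000, -4.0000, 8.0000, 2.0000, -5.0000, -4.0000, 8.0000
Numerator Σ_{t=1}^{7}(y_t−ȳ)(y_{t+1}−ȳ) = -38.0000
Denominator Σ(y_t−ȳ)² = 214.0000
r_1 = -38.0000 / 214.0000 = -0.178

-0.178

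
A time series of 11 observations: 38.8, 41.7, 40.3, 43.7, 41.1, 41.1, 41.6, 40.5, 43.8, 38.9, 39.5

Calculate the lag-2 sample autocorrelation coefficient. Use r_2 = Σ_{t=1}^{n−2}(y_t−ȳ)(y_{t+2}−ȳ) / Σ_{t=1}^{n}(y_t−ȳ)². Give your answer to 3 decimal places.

Mean ȳ = (38.8 + 41.7 + 40.3 + 43.7 + 41.1 + 41.1 + 41.6 + 40.5 + 43.8 + 38.9 + 39.5)/11 = 41.0000
Numerator Σ_{t=1}^{9}(y_t−ȳ)(y_{t+2}−ȳ) = 2.1700
Denominator Σ(y_t−ȳ)² = 28.2400
r_2 = 2.1700 / 28.2400 = 0.077

0.077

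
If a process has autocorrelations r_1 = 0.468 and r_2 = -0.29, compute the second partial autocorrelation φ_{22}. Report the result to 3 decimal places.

φ_{22} = (r_2 − r_1²) / (1 − r_1²)
r_1² = (0.468)² = 0.219024
Numerator = -0.29 − 0.2190 = -0.5090; denominator = 1 − 0.2190 = 0.7810
φ_{22} = -0.5090 / 0.7810 = -0.652

-0.652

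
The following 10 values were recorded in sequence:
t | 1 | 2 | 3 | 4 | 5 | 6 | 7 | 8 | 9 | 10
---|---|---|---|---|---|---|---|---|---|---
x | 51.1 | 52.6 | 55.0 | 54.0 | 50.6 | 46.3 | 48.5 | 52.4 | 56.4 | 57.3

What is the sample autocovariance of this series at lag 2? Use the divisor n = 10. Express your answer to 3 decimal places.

Mean x̄ = (51.1 + 52.6 + 55.0 + 54.0 + 50.6 + 46.3 + 48.5 + 52.4 + 56.4 + 57.3)/10 = 52.4200
Σ_{t=1}^{8}(x_t−x̄)(x_{t+2}−x̄) = -25.9288
γ_2 = -25.9288 / 10 = -2.593

-2.593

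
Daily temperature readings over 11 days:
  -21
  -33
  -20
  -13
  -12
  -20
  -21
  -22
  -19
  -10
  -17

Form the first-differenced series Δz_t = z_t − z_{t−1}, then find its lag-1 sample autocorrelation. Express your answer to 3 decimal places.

First differences Δz: -12, 13, 7, 1, -8, -1, -1, 3, 9, -7
Mean of differences = 0.4000
Numerator Σ(Δz_t−Δz̄)(Δz_{t+1}−Δz̄) = -105.3600
Denominator Σ(Δz_t−Δz̄)² = 566.4000
r_1(Δz) = -105.3600 / 566.4000 = -0.186

-0.186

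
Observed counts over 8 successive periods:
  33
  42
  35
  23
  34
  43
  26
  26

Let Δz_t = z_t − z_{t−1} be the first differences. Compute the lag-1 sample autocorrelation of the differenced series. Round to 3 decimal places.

First differences Δz: 9, -7, -12, 11, 9, -17, 0
Mean of differences = -1.0000
Numerator Σ(Δz_t−Δz̄)(Δz_{t+1}−Δz̄) = -182.0000
Denominator Σ(Δz_t−Δz̄)² = 758.0000
r_1(Δz) = -182.0000 / 758.0000 = -0.240

-0.240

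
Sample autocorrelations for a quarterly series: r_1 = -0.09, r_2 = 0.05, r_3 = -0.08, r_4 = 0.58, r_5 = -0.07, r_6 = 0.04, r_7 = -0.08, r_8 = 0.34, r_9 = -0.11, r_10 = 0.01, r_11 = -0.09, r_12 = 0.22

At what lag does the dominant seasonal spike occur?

The largest autocorrelation is r_4 = 0.58, with weaker echoes at lags 8 (0.34) and 12 (0.22); the remaining lags stay at or below 0.05.
The dominant spike at lag 4 indicates a seasonal period of 4.

4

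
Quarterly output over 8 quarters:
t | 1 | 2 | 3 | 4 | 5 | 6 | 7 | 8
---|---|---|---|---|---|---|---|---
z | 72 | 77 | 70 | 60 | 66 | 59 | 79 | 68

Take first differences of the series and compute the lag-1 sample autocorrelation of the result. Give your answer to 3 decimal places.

-0.548

First differences Δz: 5, -7, -10, 6, -7, 20, -11
Mean of differences = -0.5714
Numerator Σ(Δz_t−Δz̄)(Δz_{t+1}−Δz̄) = -426.1837
Denominator Σ(Δz_t−Δz̄)² = 777.7143
r_1(Δz) = -426.1837 / 777.7143 = -0.548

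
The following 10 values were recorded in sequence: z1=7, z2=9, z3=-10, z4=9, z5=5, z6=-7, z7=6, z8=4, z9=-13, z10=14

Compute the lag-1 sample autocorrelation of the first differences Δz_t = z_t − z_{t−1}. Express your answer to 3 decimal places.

-0.491

First differences Δz: 2, -19, 19, -4, -12, 13, -2, -17, 27
Mean of differences = 0.7778
Numerator Σ(Δz_t−Δz̄)(Δz_{t+1}−Δz̄) = -1017.4938
Denominator Σ(Δz_t−Δz̄)² = 2071.5556
r_1(Δz) = -1017.4938 / 2071.5556 = -0.491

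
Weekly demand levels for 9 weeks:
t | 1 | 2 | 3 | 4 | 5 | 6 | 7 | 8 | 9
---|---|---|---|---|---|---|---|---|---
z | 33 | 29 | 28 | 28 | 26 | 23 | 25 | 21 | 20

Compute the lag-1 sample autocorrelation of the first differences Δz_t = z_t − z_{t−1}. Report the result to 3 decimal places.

First differences Δz: -4, -1, 0, -2, -3, 2, -4, -1
Mean of differences = -1.6250
Numerator Σ(Δz_t−Δz̄)(Δz_{t+1}−Δz̄) = -15.6406
Denominator Σ(Δz_t−Δz̄)² = 29.8750
r_1(Δz) = -15.6406 / 29.8750 = -0.524

-0.524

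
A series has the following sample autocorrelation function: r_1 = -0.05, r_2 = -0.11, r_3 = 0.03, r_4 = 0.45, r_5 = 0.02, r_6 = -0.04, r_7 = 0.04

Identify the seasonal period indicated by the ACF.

The largest autocorrelation is r_4 = 0.45; the remaining lags stay at or below 0.04.
The dominant spike at lag 4 indicates a seasonal period of 4.

4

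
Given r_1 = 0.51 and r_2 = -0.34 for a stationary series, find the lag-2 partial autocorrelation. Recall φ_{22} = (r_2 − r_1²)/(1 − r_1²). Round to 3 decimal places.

φ_{22} = (r_2 − r_1²) / (1 − r_1²)
r_1² = (0.51)² = 0.2601
Numerator = -0.34 − 0.2601 = -0.6001; denominator = 1 − 0.2601 = 0.7399
φ_{22} = -0.6001 / 0.7399 = -0.811

-0.811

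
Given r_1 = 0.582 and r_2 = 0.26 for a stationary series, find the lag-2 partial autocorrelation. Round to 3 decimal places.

φ_{22} = (r_2 − r_1²) / (1 − r_1²)
r_1² = (0.582)² = 0.338724
Numerator = 0.26 − 0.3387 = -0.0787; denominator = 1 − 0.3387 = 0.6613
φ_{22} = -0.0787 / 0.6613 = -0.119

-0.119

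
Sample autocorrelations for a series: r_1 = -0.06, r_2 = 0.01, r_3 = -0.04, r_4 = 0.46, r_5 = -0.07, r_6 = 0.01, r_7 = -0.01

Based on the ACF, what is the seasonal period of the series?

4

The largest autocorrelation is r_4 = 0.46; the remaining lags stay at or below 0.01.
The dominant spike at lag 4 indicates a seasonal period of 4.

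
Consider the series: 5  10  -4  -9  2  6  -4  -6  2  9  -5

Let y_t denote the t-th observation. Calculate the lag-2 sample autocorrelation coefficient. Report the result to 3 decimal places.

Mean ȳ = (5 + 10 − 4 − 9 + 2 + 6 − 4 − 6 + 2 + 9 − 5)/11 = 0.5455
Numerator Σ_{t=1}^{9}(y_t−ȳ)(y_{t+2}−ȳ) = -281.5041
Denominator Σ(y_t−ȳ)² = 420.7273
r_2 = -281.5041 / 420.7273 = -0.669

-0.669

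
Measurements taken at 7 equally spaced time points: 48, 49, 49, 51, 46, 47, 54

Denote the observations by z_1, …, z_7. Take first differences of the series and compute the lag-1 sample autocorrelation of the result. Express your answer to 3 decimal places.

-0.095

First differences Δz: 1, 0, 2, -5, 1, 7
Mean of differences = 1.0000
Numerator Σ(Δz_t−Δz̄)(Δz_{t+1}−Δz̄) = -7.0000
Denominator Σ(Δz_t−Δz̄)² = 74.0000
r_1(Δz) = -7.0000 / 74.0000 = -0.095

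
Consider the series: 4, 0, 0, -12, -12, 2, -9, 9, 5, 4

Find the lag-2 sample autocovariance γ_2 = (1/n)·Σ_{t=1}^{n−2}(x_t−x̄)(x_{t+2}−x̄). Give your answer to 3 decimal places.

7.158

Mean x̄ = (4 + 0 + 0 − 12 − 12 + 2 − 9 + 9 + 5 + 4)/10 = -0.9000
Σ_{t=1}^{8}(x_t−x̄)(x_{t+2}−x̄) = 71.5800
γ_2 = 71.5800 / 10 = 7.158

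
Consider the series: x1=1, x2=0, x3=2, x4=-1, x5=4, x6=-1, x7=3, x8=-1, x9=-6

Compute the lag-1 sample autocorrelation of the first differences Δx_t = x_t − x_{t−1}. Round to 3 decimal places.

First differences Δx: -1, 2, -3, 5, -5, 4, -4, -5
Mean of differences = -0.8750
Numerator Σ(Δx_t−Δx̄)(Δx_{t+1}−Δx̄) = -65.6406
Denominator Σ(Δx_t−Δx̄)² = 114.8750
r_1(Δx) = -65.6406 / 114.8750 = -0.571

-0.571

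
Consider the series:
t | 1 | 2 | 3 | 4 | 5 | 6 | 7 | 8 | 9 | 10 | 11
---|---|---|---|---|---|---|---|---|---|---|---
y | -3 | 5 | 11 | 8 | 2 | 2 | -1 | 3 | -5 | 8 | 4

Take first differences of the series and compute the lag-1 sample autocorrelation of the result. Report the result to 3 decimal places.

First differences Δy: 8, 6, -3, -6, 0, -3, 4, -8, 13, -4
Mean of differences = 0.7000
Numerator Σ(Δy_t−Δȳ)(Δy_{t+1}−Δȳ) = -154.5900
Denominator Σ(Δy_t−Δȳ)² = 414.1000
r_1(Δy) = -154.5900 / 414.1000 = -0.373

-0.373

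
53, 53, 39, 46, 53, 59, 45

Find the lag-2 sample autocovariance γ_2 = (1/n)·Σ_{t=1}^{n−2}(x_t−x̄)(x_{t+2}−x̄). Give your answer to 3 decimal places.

Mean x̄ = (53 + 53 + 39 + 46 + 53 + 59 + 45)/7 = 49.7143
Σ_{t=1}^{5}(x_t−x̄)(x_{t+2}−x̄) = -132.5918
γ_2 = -132.5918 / 7 = -18.942

-18.942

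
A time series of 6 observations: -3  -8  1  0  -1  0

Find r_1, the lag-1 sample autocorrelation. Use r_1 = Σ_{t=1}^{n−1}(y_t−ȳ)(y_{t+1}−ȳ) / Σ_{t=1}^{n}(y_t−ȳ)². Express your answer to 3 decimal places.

Mean ȳ = (-3 − 8 + 1 + 0 − 1 + 0)/6 = -1.8333
Deviations from mean: -1.1667, -6.1667, 2.8333, 1.8333, 0.8333, 1.8333
Σ(y_t−ȳ)(y_{t+1}−ȳ) = (7.1944) + (-17.4722) + (5.1944) + (1.5278) + (1.5278) = -2.0278
Denominator Σ(y_t−ȳ)² = 54.8333
r_1 = -2.0278 / 54.8333 = -0.037

-0.037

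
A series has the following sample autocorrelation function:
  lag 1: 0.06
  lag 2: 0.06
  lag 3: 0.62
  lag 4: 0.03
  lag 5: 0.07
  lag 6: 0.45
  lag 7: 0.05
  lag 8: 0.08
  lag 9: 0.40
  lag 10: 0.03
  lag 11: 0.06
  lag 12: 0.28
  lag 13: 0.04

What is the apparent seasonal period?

3

The largest autocorrelation is r_3 = 0.62, with weaker echoes at lags 6 (0.45), 9 (0.40) and 12 (0.28); the remaining lags stay at or below 0.08.
The dominant spike at lag 3 indicates a seasonal period of 3.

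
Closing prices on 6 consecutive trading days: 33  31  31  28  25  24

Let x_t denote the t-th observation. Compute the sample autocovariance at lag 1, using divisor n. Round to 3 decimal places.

Mean x̄ = (33 + 31 + 31 + 28 + 25 + 24)/6 = 28.6667
Deviations: 4.3333, 2.3333, 2.3333, -0.6667, -3.6667, -4.6667
Σ_{t=1}^{5}(x_t−x̄)(x_{t+1}−x̄) = 33.5556
γ_1 = 33.5556 / 6 = 5.593

5.593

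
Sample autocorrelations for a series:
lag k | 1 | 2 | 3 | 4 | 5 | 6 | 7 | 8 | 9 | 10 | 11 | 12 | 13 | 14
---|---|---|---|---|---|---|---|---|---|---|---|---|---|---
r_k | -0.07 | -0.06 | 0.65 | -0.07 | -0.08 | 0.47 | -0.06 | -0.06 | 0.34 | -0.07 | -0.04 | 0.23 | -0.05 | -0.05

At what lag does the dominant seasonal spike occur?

3

The largest autocorrelation is r_3 = 0.65, with weaker echoes at lags 6 (0.47), 9 (0.34) and 12 (0.23); the remaining lags stay at or below -0.04.
The dominant spike at lag 3 indicates a seasonal period of 3.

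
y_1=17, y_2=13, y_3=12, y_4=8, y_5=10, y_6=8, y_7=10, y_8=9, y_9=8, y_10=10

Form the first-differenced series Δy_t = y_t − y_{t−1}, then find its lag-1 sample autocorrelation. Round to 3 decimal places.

-0.340

First differences Δy: -4, -1, -4, 2, -2, 2, -1, -1, 2
Mean of differences = -0.7778
Numerator Σ(Δy_t−Δȳ)(Δy_{t+1}−Δȳ) = -15.4938
Denominator Σ(Δy_t−Δȳ)² = 45.5556
r_1(Δy) = -15.4938 / 45.5556 = -0.340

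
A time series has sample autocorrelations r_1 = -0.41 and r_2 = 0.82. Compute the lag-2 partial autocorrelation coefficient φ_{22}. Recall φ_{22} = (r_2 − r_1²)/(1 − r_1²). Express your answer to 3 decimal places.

φ_{22} = (r_2 − r_1²) / (1 − r_1²)
r_1² = (-0.41)² = 0.1681
Numerator = 0.82 − 0.1681 = 0.6519; denominator = 1 − 0.1681 = 0.8319
φ_{22} = 0.6519 / 0.8319 = 0.784

0.784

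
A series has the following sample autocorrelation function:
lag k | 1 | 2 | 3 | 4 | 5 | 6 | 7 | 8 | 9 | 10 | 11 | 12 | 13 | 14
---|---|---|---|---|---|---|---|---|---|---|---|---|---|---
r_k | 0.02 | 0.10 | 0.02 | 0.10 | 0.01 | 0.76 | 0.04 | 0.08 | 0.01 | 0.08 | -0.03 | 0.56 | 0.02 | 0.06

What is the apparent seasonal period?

The largest autocorrelation is r_6 = 0.76, with a weaker echo at lag 12 (0.56); the remaining lags stay at or below 0.10.
The dominant spike at lag 6 indicates a seasonal period of 6.

6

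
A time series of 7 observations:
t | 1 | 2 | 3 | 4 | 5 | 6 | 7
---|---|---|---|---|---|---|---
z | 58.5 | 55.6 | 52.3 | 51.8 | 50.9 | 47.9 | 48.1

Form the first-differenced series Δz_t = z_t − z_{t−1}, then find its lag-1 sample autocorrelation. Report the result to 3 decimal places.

First differences Δz: -2.9, -3.3, -0.5, -0.9, -3.0, 0.2
Mean of differences = -1.7333
Numerator Σ(Δz_t−Δz̄)(Δz_{t+1}−Δz̄) = -2.5811
Denominator Σ(Δz_t−Δz̄)² = 11.3733
r_1(Δz) = -2.5811 / 11.3733 = -0.227

-0.227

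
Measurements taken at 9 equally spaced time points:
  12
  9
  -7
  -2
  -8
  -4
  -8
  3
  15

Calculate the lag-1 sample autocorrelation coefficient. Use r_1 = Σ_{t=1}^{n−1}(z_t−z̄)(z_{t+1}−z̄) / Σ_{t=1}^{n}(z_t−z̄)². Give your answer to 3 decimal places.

0.275

Mean z̄ = (12 + 9 − 7 − 2 − 8 − 4 − 8 + 3 + 15)/9 = 1.1111
Numerator Σ_{t=1}^{8}(z_t−z̄)(z_{t+1}−z̄) = 177.6543
Denominator Σ(z_t−z̄)² = 644.8889
r_1 = 177.6543 / 644.8889 = 0.275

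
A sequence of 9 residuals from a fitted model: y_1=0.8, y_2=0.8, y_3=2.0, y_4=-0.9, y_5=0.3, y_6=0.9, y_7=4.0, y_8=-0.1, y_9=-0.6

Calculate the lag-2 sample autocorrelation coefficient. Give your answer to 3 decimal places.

-0.394

Mean ȳ = (0.8 + 0.8 + 2.0 − 0.9 + 0.3 + 0.9 + 4.0 − 0.1 − 0.6)/9 = 0.8000
Numerator Σ_{t=1}^{7}(y_t−ȳ)(y_{t+2}−ȳ) = -6.9400
Denominator Σ(y_t−ȳ)² = 17.6000
r_2 = -6.9400 / 17.6000 = -0.394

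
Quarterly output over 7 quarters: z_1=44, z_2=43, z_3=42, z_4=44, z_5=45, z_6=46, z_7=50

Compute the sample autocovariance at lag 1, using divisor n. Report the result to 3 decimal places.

2.181

Mean z̄ = (44 + 43 + 42 + 44 + 45 + 46 + 50)/7 = 44.8571
Deviations: -0.8571, -1.8571, -2.8571, -0.8571, 0.1429, 1.1429, 5.1429
Σ_{t=1}^{6}(z_t−z̄)(z_{t+1}−z̄) = 15.2653
γ_1 = 15.2653 / 7 = 2.181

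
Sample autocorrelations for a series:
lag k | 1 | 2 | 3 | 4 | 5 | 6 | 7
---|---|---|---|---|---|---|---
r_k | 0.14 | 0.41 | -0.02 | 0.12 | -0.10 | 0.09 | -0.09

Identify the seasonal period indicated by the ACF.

2

The largest autocorrelation is r_2 = 0.41; the remaining lags stay at or below 0.14.
The dominant spike at lag 2 indicates a seasonal period of 2.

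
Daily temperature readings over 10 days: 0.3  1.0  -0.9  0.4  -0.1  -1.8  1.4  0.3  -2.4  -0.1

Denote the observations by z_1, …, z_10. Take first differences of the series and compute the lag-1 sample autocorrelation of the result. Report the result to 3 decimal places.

First differences Δz: 0.7, -1.9, 1.3, -0.5, -1.7, 3.2, -1.1, -2.7, 2.3
Mean of differences = -0.0444
Numerator Σ(Δz_t−Δz̄)(Δz_{t+1}−Δz̄) = -15.9531
Denominator Σ(Δz_t−Δz̄)² = 32.9422
r_1(Δz) = -15.9531 / 32.9422 = -0.484

-0.484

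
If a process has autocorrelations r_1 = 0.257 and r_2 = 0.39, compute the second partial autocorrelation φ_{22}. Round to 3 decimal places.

0.347

φ_{22} = (r_2 − r_1²) / (1 − r_1²)
r_1² = (0.257)² = 0.066049
Numerator = 0.39 − 0.0660 = 0.3240; denominator = 1 − 0.0660 = 0.9340
φ_{22} = 0.3240 / 0.9340 = 0.347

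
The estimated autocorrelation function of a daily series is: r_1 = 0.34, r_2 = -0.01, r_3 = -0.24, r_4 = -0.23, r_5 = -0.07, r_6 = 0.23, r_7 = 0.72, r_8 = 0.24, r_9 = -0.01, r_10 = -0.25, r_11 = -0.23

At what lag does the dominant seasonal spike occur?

The largest autocorrelation is r_7 = 0.72; the remaining lags stay at or below 0.34.
The dominant spike at lag 7 indicates a seasonal period of 7.

7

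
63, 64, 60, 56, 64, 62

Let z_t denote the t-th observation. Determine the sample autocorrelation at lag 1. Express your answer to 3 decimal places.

Mean z̄ = (63 + 64 + 60 + 56 + 64 + 62)/6 = 61.5000
Deviations from mean: 1.5000, 2.5000, -1.5000, -5.5000, 2.5000, 0.5000
Σ(z_t−z̄)(z_{t+1}−z̄) = (3.7500) + (-3.7500) + (8.2500) + (-13.7500) + (1.2500) = -4.2500
Denominator Σ(z_t−z̄)² = 47.5000
r_1 = -4.2500 / 47.5000 = -0.089

-0.089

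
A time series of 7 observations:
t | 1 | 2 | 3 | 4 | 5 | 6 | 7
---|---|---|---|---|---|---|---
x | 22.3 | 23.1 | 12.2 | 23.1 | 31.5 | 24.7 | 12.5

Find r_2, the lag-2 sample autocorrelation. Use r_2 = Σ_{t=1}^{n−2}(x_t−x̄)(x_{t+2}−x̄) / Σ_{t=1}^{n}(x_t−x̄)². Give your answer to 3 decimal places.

-0.644

Mean x̄ = (22.3 + 23.1 + 12.2 + 23.1 + 31.5 + 24.7 + 12.5)/7 = 21.3429
Deviations from mean: 0.9571, 1.7571, -9.1429, 1.7571, 10.1571, 3.3571, -8.8429
Numerator Σ_{t=1}^{5}(x_t−x̄)(x_{t+2}−x̄) = -182.4480
Denominator Σ(x_t−x̄)² = 283.3171
r_2 = -182.4480 / 283.3171 = -0.644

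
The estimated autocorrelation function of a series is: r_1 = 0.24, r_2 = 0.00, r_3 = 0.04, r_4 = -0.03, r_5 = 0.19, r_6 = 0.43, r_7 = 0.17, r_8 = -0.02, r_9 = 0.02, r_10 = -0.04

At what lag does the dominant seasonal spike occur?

6

The largest autocorrelation is r_6 = 0.43; the remaining lags stay at or below 0.24.
The dominant spike at lag 6 indicates a seasonal period of 6.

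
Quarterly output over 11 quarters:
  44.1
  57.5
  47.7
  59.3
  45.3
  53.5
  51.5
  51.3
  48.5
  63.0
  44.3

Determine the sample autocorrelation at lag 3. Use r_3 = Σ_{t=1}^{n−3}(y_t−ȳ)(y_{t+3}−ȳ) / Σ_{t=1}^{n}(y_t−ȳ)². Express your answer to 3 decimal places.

-0.263

Mean ȳ = (44.1 + 57.5 + 47.7 + 59.3 + 45.3 + 53.5 + 51.5 + 51.3 + 48.5 + 63.0 + 44.3)/11 = 51.4545
Numerator Σ_{t=1}^{8}(y_t−ȳ)(y_{t+3}−ȳ) = -105.6917
Denominator Σ(y_t−ȳ)² = 401.5873
r_3 = -105.6917 / 401.5873 = -0.263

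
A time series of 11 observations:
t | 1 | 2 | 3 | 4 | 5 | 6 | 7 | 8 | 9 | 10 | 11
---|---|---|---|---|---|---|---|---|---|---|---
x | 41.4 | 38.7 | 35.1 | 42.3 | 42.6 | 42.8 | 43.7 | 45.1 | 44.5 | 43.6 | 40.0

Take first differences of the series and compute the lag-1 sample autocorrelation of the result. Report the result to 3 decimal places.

First differences Δx: -2.7, -3.6, 7.2, 0.3, 0.2, 0.9, 1.4, -0.6, -0.9, -3.6
Mean of differences = -0.1400
Numerator Σ(Δx_t−Δx̄)(Δx_{t+1}−Δx̄) = -8.9336
Denominator Σ(Δx_t−Δx̄)² = 88.9240
r_1(Δx) = -8.9336 / 88.9240 = -0.100

-0.100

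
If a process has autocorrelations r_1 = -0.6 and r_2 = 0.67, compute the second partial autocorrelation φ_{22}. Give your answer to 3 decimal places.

0.484

φ_{22} = (r_2 − r_1²) / (1 − r_1²)
r_1² = (-0.6)² = 0.36
Numerator = 0.67 − 0.3600 = 0.3100; denominator = 1 − 0.3600 = 0.6400
φ_{22} = 0.3100 / 0.6400 = 0.484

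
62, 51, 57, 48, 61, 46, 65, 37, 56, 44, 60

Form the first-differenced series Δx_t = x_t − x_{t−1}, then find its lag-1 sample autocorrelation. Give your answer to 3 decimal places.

First differences Δx: -11, 6, -9, 13, -15, 19, -28, 19, -12, 16
Mean of differences = -0.2000
Numerator Σ(Δx_t−Δx̄)(Δx_{t+1}−Δx̄) = -2202.4400
Denominator Σ(Δx_t−Δx̄)² = 2537.6000
r_1(Δx) = -2202.4400 / 2537.6000 = -0.868

-0.868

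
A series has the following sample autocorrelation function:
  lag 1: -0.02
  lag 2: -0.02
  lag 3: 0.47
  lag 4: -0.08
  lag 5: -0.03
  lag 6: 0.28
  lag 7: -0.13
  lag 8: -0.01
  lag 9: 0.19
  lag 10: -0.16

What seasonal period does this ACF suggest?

The largest autocorrelation is r_3 = 0.47, with weaker echoes at lags 6 (0.28) and 9 (0.19); the remaining lags stay at or below -0.01.
The dominant spike at lag 3 indicates a seasonal period of 3.

3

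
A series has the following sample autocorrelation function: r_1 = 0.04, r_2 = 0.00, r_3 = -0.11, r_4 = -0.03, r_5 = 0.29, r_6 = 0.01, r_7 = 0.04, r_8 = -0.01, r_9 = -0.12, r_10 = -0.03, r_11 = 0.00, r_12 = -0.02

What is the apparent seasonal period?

5

The largest autocorrelation is r_5 = 0.29; the remaining lags stay at or below 0.04.
The dominant spike at lag 5 indicates a seasonal period of 5.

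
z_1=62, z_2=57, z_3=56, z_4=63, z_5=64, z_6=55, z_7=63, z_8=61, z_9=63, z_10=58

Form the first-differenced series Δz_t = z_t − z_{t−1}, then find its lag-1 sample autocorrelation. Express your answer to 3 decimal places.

-0.410

First differences Δz: -5, -1, 7, 1, -9, 8, -2, 2, -5
Mean of differences = -0.4444
Numerator Σ(Δz_t−Δz̄)(Δz_{t+1}−Δz̄) = -103.5309
Denominator Σ(Δz_t−Δz̄)² = 252.2222
r_1(Δz) = -103.5309 / 252.2222 = -0.410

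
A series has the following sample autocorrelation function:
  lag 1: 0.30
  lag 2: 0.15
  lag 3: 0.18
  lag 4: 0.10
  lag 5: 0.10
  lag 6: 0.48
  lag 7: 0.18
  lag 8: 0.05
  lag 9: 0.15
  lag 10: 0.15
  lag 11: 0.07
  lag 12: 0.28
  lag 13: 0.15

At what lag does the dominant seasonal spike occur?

6

The largest autocorrelation is r_6 = 0.48; the remaining lags stay at or below 0.30. The elevated value at lag 1 (0.30), dropping to 0.15 at lag 2, reflects decaying short-term dependence rather than seasonality.
The dominant spike at lag 6 indicates a seasonal period of 6.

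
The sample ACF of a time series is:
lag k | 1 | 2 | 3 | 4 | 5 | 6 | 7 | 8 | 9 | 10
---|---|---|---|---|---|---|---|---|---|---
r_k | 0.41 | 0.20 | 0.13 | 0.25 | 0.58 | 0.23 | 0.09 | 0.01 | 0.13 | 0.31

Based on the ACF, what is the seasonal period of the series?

5

The largest autocorrelation is r_5 = 0.58; the remaining lags stay at or below 0.41. The elevated value at lag 1 (0.41), dropping to 0.20 at lag 2, reflects decaying short-term dependence rather than seasonality.
The dominant spike at lag 5 indicates a seasonal period of 5.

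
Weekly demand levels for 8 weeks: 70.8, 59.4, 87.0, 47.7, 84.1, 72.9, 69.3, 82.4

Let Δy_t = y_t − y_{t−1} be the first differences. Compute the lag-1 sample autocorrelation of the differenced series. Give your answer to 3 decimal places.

First differences Δy: -11.4, 27.6, -39.3, 36.4, -11.2, -3.6, 13.1
Mean of differences = 1.6571
Numerator Σ(Δy_t−Δȳ)(Δy_{t+1}−Δȳ) = -3263.5118
Denominator Σ(Δy_t−Δȳ)² = 4051.9571
r_1(Δy) = -3263.5118 / 4051.9571 = -0.805

-0.805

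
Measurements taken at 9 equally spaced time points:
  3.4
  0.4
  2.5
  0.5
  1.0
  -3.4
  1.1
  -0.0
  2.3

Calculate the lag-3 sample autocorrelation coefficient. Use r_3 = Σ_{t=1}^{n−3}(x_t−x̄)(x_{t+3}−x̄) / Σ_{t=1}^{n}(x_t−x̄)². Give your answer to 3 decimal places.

-0.468

Mean x̄ = (3.4 + 0.4 + 2.5 + 0.5 + 1.0 − 3.4 + 1.1 − 0.0 + 2.3)/9 = 0.8667
Numerator Σ_{t=1}^{6}(x_t−x̄)(x_{t+3}−x̄) = -14.2767
Denominator Σ(x_t−x̄)² = 30.5200
r_3 = -14.2767 / 30.5200 = -0.468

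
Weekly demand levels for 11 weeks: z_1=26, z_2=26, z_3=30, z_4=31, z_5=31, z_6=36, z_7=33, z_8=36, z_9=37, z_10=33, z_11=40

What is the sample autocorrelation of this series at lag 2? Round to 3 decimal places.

Mean z̄ = (26 + 26 + 30 + 31 + 31 + 36 + 33 + 36 + 37 + 33 + 40)/11 = 32.6364
Numerator Σ_{t=1}^{9}(z_t−z̄)(z_{t+2}−z̄) = 72.8264
Denominator Σ(z_t−z̄)² = 196.5455
r_2 = 72.8264 / 196.5455 = 0.371

0.371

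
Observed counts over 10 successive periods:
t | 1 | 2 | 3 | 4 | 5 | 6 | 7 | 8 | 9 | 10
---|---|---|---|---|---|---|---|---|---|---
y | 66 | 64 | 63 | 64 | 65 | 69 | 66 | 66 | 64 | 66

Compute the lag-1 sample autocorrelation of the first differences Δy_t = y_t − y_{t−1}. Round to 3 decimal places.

-0.250

First differences Δy: -2, -1, 1, 1, 4, -3, 0, -2, 2
Mean of differences = 0.0000
Numerator Σ(Δy_t−Δȳ)(Δy_{t+1}−Δȳ) = -10.0000
Denominator Σ(Δy_t−Δȳ)² = 40.0000
r_1(Δy) = -10.0000 / 40.0000 = -0.250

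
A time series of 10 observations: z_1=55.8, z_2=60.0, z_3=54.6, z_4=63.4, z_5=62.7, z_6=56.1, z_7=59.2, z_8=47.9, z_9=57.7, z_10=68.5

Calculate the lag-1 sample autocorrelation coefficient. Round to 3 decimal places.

-0.093

Mean z̄ = (55.8 + 60.0 + 54.6 + 63.4 + 62.7 + 56.1 + 59.2 + 47.9 + 57.7 + 68.5)/10 = 58.5900
Numerator Σ_{t=1}^{9}(z_t−z̄)(z_{t+1}−z̄) = -26.5621
Denominator Σ(z_t−z̄)² = 285.5690
r_1 = -26.5621 / 285.5690 = -0.093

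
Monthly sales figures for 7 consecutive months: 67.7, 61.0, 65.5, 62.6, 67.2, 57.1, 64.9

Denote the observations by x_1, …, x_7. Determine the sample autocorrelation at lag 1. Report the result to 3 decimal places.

Mean x̄ = (67.7 + 61.0 + 65.5 + 62.6 + 67.2 + 57.1 + 64.9)/7 = 63.7143
Numerator Σ_{t=1}^{6}(x_t−x̄)(x_{t+1}−x̄) = -52.4373
Denominator Σ(x_t−x̄)² = 84.9886
r_1 = -52.4373 / 84.9886 = -0.617

-0.617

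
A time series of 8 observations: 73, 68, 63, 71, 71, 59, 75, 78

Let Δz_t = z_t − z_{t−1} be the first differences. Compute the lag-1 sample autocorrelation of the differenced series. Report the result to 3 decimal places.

-0.317

First differences Δz: -5, -5, 8, 0, -12, 16, 3
Mean of differences = 0.7143
Numerator Σ(Δz_t−Δz̄)(Δz_{t+1}−Δz̄) = -164.5102
Denominator Σ(Δz_t−Δz̄)² = 519.4286
r_1(Δz) = -164.5102 / 519.4286 = -0.317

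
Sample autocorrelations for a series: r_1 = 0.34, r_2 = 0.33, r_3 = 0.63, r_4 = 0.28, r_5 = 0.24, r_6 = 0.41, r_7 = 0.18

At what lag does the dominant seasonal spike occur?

3

The largest autocorrelation is r_3 = 0.63, with a weaker echo at lag 6 (0.41); the remaining lags stay at or below 0.34. The elevated value at lag 1 (0.34), dropping to 0.33 at lag 2, reflects decaying short-term dependence rather than seasonality.
The dominant spike at lag 3 indicates a seasonal period of 3.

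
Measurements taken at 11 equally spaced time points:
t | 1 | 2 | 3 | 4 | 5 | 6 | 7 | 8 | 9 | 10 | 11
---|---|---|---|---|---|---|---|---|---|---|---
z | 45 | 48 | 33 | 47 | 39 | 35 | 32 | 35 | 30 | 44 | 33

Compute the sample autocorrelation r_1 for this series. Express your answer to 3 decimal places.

-0.086

Mean z̄ = (45 + 48 + 33 + 47 + 39 + 35 + 32 + 35 + 30 + 44 + 33)/11 = 38.2727
Numerator Σ_{t=1}^{10}(z_t−z̄)(z_{t+1}−z̄) = -37.3471
Denominator Σ(z_t−z̄)² = 434.1818
r_1 = -37.3471 / 434.1818 = -0.086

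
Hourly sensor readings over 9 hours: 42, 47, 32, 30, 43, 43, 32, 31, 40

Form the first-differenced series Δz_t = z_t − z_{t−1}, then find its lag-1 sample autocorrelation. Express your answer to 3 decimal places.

-0.117

First differences Δz: 5, -15, -2, 13, 0, -11, -1, 9
Mean of differences = -0.2500
Numerator Σ(Δz_t−Δz̄)(Δz_{t+1}−Δz̄) = -73.0625
Denominator Σ(Δz_t−Δz̄)² = 625.5000
r_1(Δz) = -73.0625 / 625.5000 = -0.117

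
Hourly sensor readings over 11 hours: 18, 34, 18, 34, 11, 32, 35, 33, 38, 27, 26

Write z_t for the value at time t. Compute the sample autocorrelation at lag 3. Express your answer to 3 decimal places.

Mean z̄ = (18 + 34 + 18 + 34 + 11 + 32 + 35 + 33 + 38 + 27 + 26)/11 = 27.8182
Numerator Σ_{t=1}^{8}(z_t−z̄)(z_{t+3}−z̄) = -221.1901
Denominator Σ(z_t−z̄)² = 755.6364
r_3 = -221.1901 / 755.6364 = -0.293

-0.293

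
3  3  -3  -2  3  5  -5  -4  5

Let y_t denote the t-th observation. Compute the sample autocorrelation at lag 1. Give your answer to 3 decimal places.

Mean ȳ = (3 + 3 − 3 − 2 + 3 + 5 − 5 − 4 + 5)/9 = 0.5556
Numerator Σ_{t=1}^{8}(y_t−ȳ)(y_{t+1}−ȳ) = -8.6420
Denominator Σ(y_t−ȳ)² = 128.2222
r_1 = -8.6420 / 128.2222 = -0.067

-0.067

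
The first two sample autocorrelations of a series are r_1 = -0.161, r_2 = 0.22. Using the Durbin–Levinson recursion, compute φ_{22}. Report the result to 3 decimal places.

0.199

φ_{22} = (r_2 − r_1²) / (1 − r_1²)
r_1² = (-0.161)² = 0.025921
Numerator = 0.22 − 0.0259 = 0.1941; denominator = 1 − 0.0259 = 0.9741
φ_{22} = 0.1941 / 0.9741 = 0.199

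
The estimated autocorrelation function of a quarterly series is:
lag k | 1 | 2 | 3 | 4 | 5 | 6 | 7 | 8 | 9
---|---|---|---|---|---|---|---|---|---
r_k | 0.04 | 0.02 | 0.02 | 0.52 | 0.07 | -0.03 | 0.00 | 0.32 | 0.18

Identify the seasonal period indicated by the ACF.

The largest autocorrelation is r_4 = 0.52, with a weaker echo at lag 8 (0.32); the remaining lags stay at or below 0.18.
The dominant spike at lag 4 indicates a seasonal period of 4.

4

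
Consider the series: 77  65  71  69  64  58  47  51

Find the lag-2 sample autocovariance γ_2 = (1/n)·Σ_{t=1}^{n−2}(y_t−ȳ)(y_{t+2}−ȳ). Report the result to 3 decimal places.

18.547

Mean ȳ = (77 + 65 + 71 + 69 + 64 + 58 + 47 + 51)/8 = 62.7500
Σ_{t=1}^{6}(y_t−ȳ)(y_{t+2}−ȳ) = 148.3750
γ_2 = 148.3750 / 8 = 18.547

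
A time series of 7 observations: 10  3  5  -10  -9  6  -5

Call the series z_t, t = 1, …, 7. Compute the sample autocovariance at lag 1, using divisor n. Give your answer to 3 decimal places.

Mean z̄ = (10 + 3 + 5 − 10 − 9 + 6 − 5)/7 = 0.0000
Σ_{t=1}^{6}(z_t−z̄)(z_{t+1}−z̄) = 1.0000
γ_1 = 1.0000 / 7 = 0.143

0.143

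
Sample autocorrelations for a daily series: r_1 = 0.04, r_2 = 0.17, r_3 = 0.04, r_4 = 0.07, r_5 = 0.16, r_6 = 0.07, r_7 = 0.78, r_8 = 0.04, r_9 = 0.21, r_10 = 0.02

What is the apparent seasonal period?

7

The largest autocorrelation is r_7 = 0.78; the remaining lags stay at or below 0.21.
The dominant spike at lag 7 indicates a seasonal period of 7.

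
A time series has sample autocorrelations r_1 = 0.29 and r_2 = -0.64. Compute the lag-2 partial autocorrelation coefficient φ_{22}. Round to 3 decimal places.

φ_{22} = (r_2 − r_1²) / (1 − r_1²)
r_1² = (0.29)² = 0.0841
Numerator = -0.64 − 0.0841 = -0.7241; denominator = 1 − 0.0841 = 0.9159
φ_{22} = -0.7241 / 0.9159 = -0.791

-0.791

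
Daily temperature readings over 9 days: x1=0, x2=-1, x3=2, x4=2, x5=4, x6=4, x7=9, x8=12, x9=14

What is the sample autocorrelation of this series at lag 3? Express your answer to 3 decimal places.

-0.015

Mean x̄ = (0 − 1 + 2 + 2 + 4 + 4 + 9 + 12 + 14)/9 = 5.1111
Σ(x_t−x̄)(x_{t+3}−x̄) = (15.9012) + (6.7901) + (3.4568) + (-12.0988) + (-7.6543) + (-9.8765) = -3.4815
Denominator Σ(x_t−x̄)² = 226.8889
r_3 = -3.4815 / 226.8889 = -0.015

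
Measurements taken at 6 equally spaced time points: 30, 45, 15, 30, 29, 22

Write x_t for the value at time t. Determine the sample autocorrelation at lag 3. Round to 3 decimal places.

0.196

Mean x̄ = (30 + 45 + 15 + 30 + 29 + 22)/6 = 28.5000
Deviations from mean: 1.5000, 16.5000, -13.5000, 1.5000, 0.5000, -6.5000
Σ(x_t−x̄)(x_{t+3}−x̄) = (2.2500) + (8.2500) + (87.7500) = 98.2500
Denominator Σ(x_t−x̄)² = 501.5000
r_3 = 98.2500 / 501.5000 = 0.196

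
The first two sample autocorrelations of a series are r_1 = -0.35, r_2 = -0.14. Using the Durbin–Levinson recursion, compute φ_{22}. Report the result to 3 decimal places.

-0.299

φ_{22} = (r_2 − r_1²) / (1 − r_1²)
r_1² = (-0.35)² = 0.1225
Numerator = -0.14 − 0.1225 = -0.2625; denominator = 1 − 0.1225 = 0.8775
φ_{22} = -0.2625 / 0.8775 = -0.299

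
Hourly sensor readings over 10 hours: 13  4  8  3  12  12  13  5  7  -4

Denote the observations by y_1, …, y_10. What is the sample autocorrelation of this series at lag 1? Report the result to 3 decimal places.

-0.017

Mean ȳ = (13 + 4 + 8 + 3 + 12 + 12 + 13 + 5 + 7 − 4)/10 = 7.3000
Numerator Σ_{t=1}^{9}(y_t−ȳ)(y_{t+1}−ȳ) = -4.4900
Denominator Σ(y_t−ȳ)² = 272.1000
r_1 = -4.4900 / 272.1000 = -0.017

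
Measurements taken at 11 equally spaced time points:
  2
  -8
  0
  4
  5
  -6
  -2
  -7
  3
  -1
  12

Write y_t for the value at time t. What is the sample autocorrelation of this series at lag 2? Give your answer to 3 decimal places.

Mean ȳ = (2 − 8 + 0 + 4 + 5 − 6 − 2 − 7 + 3 − 1 + 12)/11 = 0.1818
Numerator Σ_{t=1}^{9}(y_t−ȳ)(y_{t+2}−ȳ) = 13.4793
Denominator Σ(y_t−ȳ)² = 351.6364
r_2 = 13.4793 / 351.6364 = 0.038

0.038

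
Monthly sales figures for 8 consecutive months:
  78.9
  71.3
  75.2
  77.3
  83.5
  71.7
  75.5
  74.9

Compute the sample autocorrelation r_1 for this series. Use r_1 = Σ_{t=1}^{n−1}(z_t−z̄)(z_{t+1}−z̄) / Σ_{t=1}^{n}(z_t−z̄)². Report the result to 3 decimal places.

Mean z̄ = (78.9 + 71.3 + 75.2 + 77.3 + 83.5 + 71.7 + 75.5 + 74.9)/8 = 76.0375
Deviations from mean: 2.8625, -4.7375, -0.8375, 1.2625, 7.4625, -4.3375, -0.5375, -1.1375
Σ(z_t−z̄)(z_{t+1}−z̄) = (-13.5611) + (3.9677) + (-1.0573) + (9.4214) + (-32.3686) + (2.3314) + (0.6114) = -30.6552
Denominator Σ(z_t−z̄)² = 109.0188
r_1 = -30.6552 / 109.0188 = -0.281

-0.281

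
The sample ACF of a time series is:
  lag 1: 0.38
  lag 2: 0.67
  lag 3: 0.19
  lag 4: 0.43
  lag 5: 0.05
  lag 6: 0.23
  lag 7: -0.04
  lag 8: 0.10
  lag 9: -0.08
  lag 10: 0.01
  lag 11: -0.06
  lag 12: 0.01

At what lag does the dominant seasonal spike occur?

The largest autocorrelation is r_2 = 0.67, with a weaker echo at lag 4 (0.43); the remaining lags stay at or below 0.38.
The dominant spike at lag 2 indicates a seasonal period of 2.

2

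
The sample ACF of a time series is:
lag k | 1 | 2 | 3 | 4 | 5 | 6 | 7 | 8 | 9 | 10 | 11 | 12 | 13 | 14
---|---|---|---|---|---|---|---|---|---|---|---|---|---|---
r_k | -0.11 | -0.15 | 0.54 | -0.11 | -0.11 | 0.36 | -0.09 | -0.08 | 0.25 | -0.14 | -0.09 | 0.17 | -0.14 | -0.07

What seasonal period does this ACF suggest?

The largest autocorrelation is r_3 = 0.54, with weaker echoes at lags 6 (0.36), 9 (0.25) and 12 (0.17); the remaining lags stay at or below -0.07.
The dominant spike at lag 3 indicates a seasonal period of 3.

3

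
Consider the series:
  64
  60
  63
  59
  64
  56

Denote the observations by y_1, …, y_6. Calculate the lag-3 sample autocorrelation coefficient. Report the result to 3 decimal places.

-0.365

Mean ȳ = (64 + 60 + 63 + 59 + 64 + 56)/6 = 61.0000
Σ(y_t−ȳ)(y_{t+3}−ȳ) = (-6.0000) + (-3.0000) + (-10.0000) = -19.0000
Denominator Σ(y_t−ȳ)² = 52.0000
r_3 = -19.0000 / 52.0000 = -0.365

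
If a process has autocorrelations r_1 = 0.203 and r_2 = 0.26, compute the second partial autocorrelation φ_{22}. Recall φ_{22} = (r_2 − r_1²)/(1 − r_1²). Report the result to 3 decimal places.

φ_{22} = (r_2 − r_1²) / (1 − r_1²)
r_1² = (0.203)² = 0.041209
Numerator = 0.26 − 0.0412 = 0.2188; denominator = 1 − 0.0412 = 0.9588
φ_{22} = 0.2188 / 0.9588 = 0.228

0.228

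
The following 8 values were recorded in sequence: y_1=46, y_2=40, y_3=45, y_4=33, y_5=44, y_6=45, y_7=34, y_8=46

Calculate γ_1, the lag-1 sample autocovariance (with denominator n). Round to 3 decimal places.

Mean ȳ = (46 + 40 + 45 + 33 + 44 + 45 + 34 + 46)/8 = 41.6250
Σ_{t=1}^{7}(y_t−ȳ)(y_{t+1}−ȳ) = -113.2656
γ_1 = -113.2656 / 8 = -14.158

-14.158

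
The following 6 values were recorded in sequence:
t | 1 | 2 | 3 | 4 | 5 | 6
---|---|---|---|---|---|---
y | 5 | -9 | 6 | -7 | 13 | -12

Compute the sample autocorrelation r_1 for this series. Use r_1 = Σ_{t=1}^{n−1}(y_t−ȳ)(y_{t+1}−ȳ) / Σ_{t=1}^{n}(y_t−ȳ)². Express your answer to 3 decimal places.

Mean ȳ = (5 − 9 + 6 − 7 + 13 − 12)/6 = -0.6667
Deviations from mean: 5.6667, -8.3333, 6.6667, -6.3333, 13.6667, -11.3333
Σ(y_t−ȳ)(y_{t+1}−ȳ) = (-47.2222) + (-55.5556) + (-42.2222) + (-86.5556) + (-154.8889) = -386.4444
Denominator Σ(y_t−ȳ)² = 501.3333
r_1 = -386.4444 / 501.3333 = -0.771

-0.771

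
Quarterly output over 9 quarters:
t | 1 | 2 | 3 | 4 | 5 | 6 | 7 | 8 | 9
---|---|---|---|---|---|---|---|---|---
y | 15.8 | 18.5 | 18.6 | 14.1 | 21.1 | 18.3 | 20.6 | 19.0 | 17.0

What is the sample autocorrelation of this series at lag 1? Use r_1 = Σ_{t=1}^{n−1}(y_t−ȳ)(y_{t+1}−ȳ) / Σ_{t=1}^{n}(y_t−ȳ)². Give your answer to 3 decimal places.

Mean ȳ = (15.8 + 18.5 + 18.6 + 14.1 + 21.1 + 18.3 + 20.6 + 19.0 + 17.0)/9 = 18.1111
Numerator Σ_{t=1}^{8}(y_t−ȳ)(y_{t+1}−ȳ) = -12.3990
Denominator Σ(y_t−ȳ)² = 39.0089
r_1 = -12.3990 / 39.0089 = -0.318

-0.318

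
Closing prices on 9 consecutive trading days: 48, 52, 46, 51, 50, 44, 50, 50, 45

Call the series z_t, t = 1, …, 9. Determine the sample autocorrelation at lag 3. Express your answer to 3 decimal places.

Mean z̄ = (48 + 52 + 46 + 51 + 50 + 44 + 50 + 50 + 45)/9 = 48.4444
Numerator Σ_{t=1}^{6}(z_t−z̄)(z_{t+3}−z̄) = 36.9630
Denominator Σ(z_t−z̄)² = 64.2222
r_3 = 36.9630 / 64.2222 = 0.576

0.576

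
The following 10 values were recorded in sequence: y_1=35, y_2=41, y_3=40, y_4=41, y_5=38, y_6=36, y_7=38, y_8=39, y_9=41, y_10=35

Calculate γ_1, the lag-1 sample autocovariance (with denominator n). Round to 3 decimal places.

Mean ȳ = (35 + 41 + 40 + 41 + 38 + 36 + 38 + 39 + 41 + 35)/10 = 38.4000
Σ_{t=1}^{9}(y_t−ȳ)(y_{t+1}−ȳ) = -7.1600
γ_1 = -7.1600 / 10 = -0.716

-0.716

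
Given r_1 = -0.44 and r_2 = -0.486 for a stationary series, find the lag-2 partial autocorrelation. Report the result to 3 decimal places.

φ_{22} = (r_2 − r_1²) / (1 − r_1²)
r_1² = (-0.44)² = 0.1936
Numerator = -0.486 − 0.1936 = -0.6796; denominator = 1 − 0.1936 = 0.8064
φ_{22} = -0.6796 / 0.8064 = -0.843

-0.843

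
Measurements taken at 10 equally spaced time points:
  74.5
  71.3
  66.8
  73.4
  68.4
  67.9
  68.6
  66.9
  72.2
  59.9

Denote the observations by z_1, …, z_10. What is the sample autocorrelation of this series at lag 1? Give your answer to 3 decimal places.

Mean z̄ = (74.5 + 71.3 + 66.8 + 73.4 + 68.4 + 67.9 + 68.6 + 66.9 + 72.2 + 59.9)/10 = 68.9900
Numerator Σ_{t=1}^{9}(z_t−z̄)(z_{t+1}−z̄) = -38.5951
Denominator Σ(z_t−z̄)² = 158.9290
r_1 = -38.5951 / 158.9290 = -0.243

-0.243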